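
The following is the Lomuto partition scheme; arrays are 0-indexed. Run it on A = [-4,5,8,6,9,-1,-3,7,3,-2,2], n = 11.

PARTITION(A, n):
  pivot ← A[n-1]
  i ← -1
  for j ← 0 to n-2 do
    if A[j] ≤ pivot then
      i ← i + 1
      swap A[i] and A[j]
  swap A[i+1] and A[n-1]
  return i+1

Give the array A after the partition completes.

[-4,-1,-3,-2,2,5,8,7,3,6,9]

pivot=2, i=-1
j=0: -4≤2, i=0, swap(0,0) ⇒ [-4,5,8,6,9,-1,-3,7,3,-2,2]
j=1: 5>2, skip
j=2: 8>2, skip
j=3: 6>2, skip
j=4: 9>2, skip
j=5: -1≤2, i=1, swap(1,5) ⇒ [-4,-1,8,6,9,5,-3,7,3,-2,2]
j=6: -3≤2, i=2, swap(2,6) ⇒ [-4,-1,-3,6,9,5,8,7,3,-2,2]
j=7: 7>2, skip
j=8: 3>2, skip
j=9: -2≤2, i=3, swap(3,9) ⇒ [-4,-1,-3,-2,9,5,8,7,3,6,2]
swap(4,10) ⇒ [-4,-1,-3,-2,2,5,8,7,3,6,9]; return 4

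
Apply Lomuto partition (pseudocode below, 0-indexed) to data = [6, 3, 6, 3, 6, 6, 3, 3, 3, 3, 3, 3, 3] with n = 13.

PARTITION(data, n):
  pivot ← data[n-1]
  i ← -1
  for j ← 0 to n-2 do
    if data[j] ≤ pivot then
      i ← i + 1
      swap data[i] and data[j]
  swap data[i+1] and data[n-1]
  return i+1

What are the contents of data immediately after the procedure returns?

pivot = data[12] = 3; i = -1
j=0: data[0]=6 > 3 → no swap
j=1: data[1]=3 ≤ 3 → i=0, swap data[0],data[1] → [3, 6, 6, 3, 6, 6, 3, 3, 3, 3, 3, 3, 3]
j=2: data[2]=6 > 3 → no swap
j=3: data[3]=3 ≤ 3 → i=1, swap data[1],data[3] → [3, 3, 6, 6, 6, 6, 3, 3, 3, 3, 3, 3, 3]
j=4: data[4]=6 > 3 → no swap
j=5: data[5]=6 > 3 → no swap
j=6: data[6]=3 ≤ 3 → i=2, swap data[2],data[6] → [3, 3, 3, 6, 6, 6, 6, 3, 3, 3, 3, 3, 3]
j=7: data[7]=3 ≤ 3 → i=3, swap data[3],data[7] → [3, 3, 3, 3, 6, 6, 6, 6, 3, 3, 3, 3, 3]
j=8: data[8]=3 ≤ 3 → i=4, swap data[4],data[8] → [3, 3, 3, 3, 3, 6, 6, 6, 6, 3, 3, 3, 3]
j=9: data[9]=3 ≤ 3 → i=5, swap data[5],data[9] → [3, 3, 3, 3, 3, 3, 6, 6, 6, 6, 3, 3, 3]
j=10: data[10]=3 ≤ 3 → i=6, swap data[6],data[10] → [3, 3, 3, 3, 3, 3, 3, 6, 6, 6, 6, 3, 3]
j=11: data[11]=3 ≤ 3 → i=7, swap data[7],data[11] → [3, 3, 3, 3, 3, 3, 3, 3, 6, 6, 6, 6, 3]
final swap data[8],data[12] → [3, 3, 3, 3, 3, 3, 3, 3, 3, 6, 6, 6, 6]; return 8

[3, 3, 3, 3, 3, 3, 3, 3, 3, 6, 6, 6, 6]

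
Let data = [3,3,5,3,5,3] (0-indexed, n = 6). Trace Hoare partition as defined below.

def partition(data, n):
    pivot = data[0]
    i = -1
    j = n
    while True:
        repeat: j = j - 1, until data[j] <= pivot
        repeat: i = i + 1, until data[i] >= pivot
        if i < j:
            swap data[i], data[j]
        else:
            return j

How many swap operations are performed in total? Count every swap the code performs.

2

pivot=3
j stops at 5 (3), i stops at 0 (3); swap ⇒ [3,3,5,3,5,3]
j stops at 3 (3), i stops at 1 (3); swap ⇒ [3,3,5,3,5,3]
j stops at 1, i stops at 2; i≥j ⇒ return 1. data=[3,3,5,3,5,3]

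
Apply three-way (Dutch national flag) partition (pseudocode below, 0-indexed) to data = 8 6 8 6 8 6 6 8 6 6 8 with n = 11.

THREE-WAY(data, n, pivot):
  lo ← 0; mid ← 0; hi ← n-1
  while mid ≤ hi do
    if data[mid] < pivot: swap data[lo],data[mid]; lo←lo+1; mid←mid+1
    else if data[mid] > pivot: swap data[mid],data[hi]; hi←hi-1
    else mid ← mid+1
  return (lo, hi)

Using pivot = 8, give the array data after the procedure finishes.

pivot = 8; lo=0, mid=0, hi=10
data[mid]=8=8: mid=1
data[mid]=6<8: swap data[0],data[1]; lo=1,mid=2 → 6 8 8 6 8 6 6 8 6 6 8
data[mid]=8=8: mid=3
data[mid]=6<8: swap data[1],data[3]; lo=2,mid=4 → 6 6 8 8 8 6 6 8 6 6 8
data[mid]=8=8: mid=5
data[mid]=6<8: swap data[2],data[5]; lo=3,mid=6 → 6 6 6 8 8 8 6 8 6 6 8
data[mid]=6<8: swap data[3],data[6]; lo=4,mid=7 → 6 6 6 6 8 8 8 8 6 6 8
data[mid]=8=8: mid=8
data[mid]=6<8: swap data[4],data[8]; lo=5,mid=9 → 6 6 6 6 6 8 8 8 8 6 8
data[mid]=6<8: swap data[5],data[9]; lo=6,mid=10 → 6 6 6 6 6 6 8 8 8 8 8
data[mid]=8=8: mid=11
end: lo=6, hi=10; data = 6 6 6 6 6 6 8 8 8 8 8

6 6 6 6 6 6 8 8 8 8 8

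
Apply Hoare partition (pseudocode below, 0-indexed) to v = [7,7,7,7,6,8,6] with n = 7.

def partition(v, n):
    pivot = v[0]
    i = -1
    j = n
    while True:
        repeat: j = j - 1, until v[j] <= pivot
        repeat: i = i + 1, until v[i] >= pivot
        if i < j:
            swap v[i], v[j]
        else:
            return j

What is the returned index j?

pivot = v[0] = 7; i = -1, j = 7
j→6 (v[6]=6≤7), i→0 (v[0]=7≥7); i<j, swap → [6,7,7,7,6,8,7]
j→4 (v[4]=6≤7), i→1 (v[1]=7≥7); i<j, swap → [6,6,7,7,7,8,7]
j→3 (v[3]=7≤7), i→2 (v[2]=7≥7); i<j, swap → [6,6,7,7,7,8,7]
j→2, i→3; i≥j, return j=2. v = [6,6,7,7,7,8,7]

2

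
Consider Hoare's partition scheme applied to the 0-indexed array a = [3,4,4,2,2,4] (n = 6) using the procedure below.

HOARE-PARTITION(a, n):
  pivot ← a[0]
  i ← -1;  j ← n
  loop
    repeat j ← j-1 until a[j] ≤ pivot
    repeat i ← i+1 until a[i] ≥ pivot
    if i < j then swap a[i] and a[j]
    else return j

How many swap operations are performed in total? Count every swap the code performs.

2

pivot=3
j stops at 4 (2), i stops at 0 (3); swap ⇒ [2,4,4,2,3,4]
j stops at 3 (2), i stops at 1 (4); swap ⇒ [2,2,4,4,3,4]
j stops at 1, i stops at 2; i≥j ⇒ return 1. a=[2,2,4,4,3,4]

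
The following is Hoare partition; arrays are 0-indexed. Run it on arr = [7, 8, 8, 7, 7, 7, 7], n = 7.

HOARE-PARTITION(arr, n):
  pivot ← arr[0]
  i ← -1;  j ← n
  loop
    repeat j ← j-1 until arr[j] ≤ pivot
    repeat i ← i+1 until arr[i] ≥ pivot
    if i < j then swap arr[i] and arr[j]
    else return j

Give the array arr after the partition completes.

pivot=7
j stops at 6 (7), i stops at 0 (7); swap ⇒ [7, 8, 8, 7, 7, 7, 7]
j stops at 5 (7), i stops at 1 (8); swap ⇒ [7, 7, 8, 7, 7, 8, 7]
j stops at 4 (7), i stops at 2 (8); swap ⇒ [7, 7, 7, 7, 8, 8, 7]
j stops at 3, i stops at 3; i≥j ⇒ return 3. arr=[7, 7, 7, 7, 8, 8, 7]

[7, 7, 7, 7, 8, 8, 7]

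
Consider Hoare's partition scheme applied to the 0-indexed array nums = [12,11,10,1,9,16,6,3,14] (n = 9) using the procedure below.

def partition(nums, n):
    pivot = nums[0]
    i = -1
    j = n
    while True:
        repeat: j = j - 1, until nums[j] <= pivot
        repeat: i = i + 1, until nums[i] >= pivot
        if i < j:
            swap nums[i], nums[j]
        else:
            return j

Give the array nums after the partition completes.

[3,11,10,1,9,6,16,12,14]

pivot=12
j stops at 7 (3), i stops at 0 (12); swap ⇒ [3,11,10,1,9,16,6,12,14]
j stops at 6 (6), i stops at 5 (16); swap ⇒ [3,11,10,1,9,6,16,12,14]
j stops at 5, i stops at 6; i≥j ⇒ return 5. nums=[3,11,10,1,9,6,16,12,14]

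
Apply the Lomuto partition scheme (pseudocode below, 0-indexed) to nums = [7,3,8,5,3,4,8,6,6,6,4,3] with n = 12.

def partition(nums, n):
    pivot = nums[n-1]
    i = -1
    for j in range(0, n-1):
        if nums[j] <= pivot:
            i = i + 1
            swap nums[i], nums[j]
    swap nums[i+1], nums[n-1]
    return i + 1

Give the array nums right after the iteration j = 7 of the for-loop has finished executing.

pivot=3, i=-1
j=0: 7>3, skip
j=1: 3≤3, i=0, swap(0,1) ⇒ [3,7,8,5,3,4,8,6,6,6,4,3]
j=2: 8>3, skip
j=3: 5>3, skip
j=4: 3≤3, i=1, swap(1,4) ⇒ [3,3,8,5,7,4,8,6,6,6,4,3]
j=5: 4>3, skip
j=6: 8>3, skip
j=7: 6>3, skip
(after j=7) nums = [3,3,8,5,7,4,8,6,6,6,4,3]

[3,3,8,5,7,4,8,6,6,6,4,3]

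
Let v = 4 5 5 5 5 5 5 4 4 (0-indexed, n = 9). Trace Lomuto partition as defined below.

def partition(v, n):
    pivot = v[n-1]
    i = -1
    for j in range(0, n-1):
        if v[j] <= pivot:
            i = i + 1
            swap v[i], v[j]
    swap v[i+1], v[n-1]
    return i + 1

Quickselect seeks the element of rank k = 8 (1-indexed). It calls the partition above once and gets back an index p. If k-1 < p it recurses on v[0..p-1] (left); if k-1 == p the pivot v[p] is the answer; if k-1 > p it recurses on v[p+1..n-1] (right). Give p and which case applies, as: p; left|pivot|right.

pivot=4, i=-1
j=0: 4≤4, i=0, swap(0,0) ⇒ 4 5 5 5 5 5 5 4 4
j=1: 5>4, skip
j=2: 5>4, skip
j=3: 5>4, skip
j=4: 5>4, skip
j=5: 5>4, skip
j=6: 5>4, skip
j=7: 4≤4, i=1, swap(1,7) ⇒ 4 4 5 5 5 5 5 5 4
swap(2,8) ⇒ 4 4 4 5 5 5 5 5 5; return 2
p = 2; k-1 = 7 > 2 ⇒ right

2; right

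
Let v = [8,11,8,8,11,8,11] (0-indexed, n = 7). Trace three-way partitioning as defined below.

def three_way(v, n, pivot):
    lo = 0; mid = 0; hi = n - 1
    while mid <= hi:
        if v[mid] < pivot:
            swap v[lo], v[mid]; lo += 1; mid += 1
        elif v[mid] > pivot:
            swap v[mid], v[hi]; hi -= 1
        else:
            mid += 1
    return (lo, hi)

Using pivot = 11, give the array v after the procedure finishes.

lo=0 mid=0 hi=6
8<11: swap(0,0), lo=1 mid=1 ⇒ [8,11,8,8,11,8,11]
11=11: mid=2
8<11: swap(1,2), lo=2 mid=3 ⇒ [8,8,11,8,11,8,11]
8<11: swap(2,3), lo=3 mid=4 ⇒ [8,8,8,11,11,8,11]
11=11: mid=5
8<11: swap(3,5), lo=4 mid=6 ⇒ [8,8,8,8,11,11,11]
11=11: mid=7
done. lo=4 hi=6; v=[8,8,8,8,11,11,11]

[8,8,8,8,11,11,11]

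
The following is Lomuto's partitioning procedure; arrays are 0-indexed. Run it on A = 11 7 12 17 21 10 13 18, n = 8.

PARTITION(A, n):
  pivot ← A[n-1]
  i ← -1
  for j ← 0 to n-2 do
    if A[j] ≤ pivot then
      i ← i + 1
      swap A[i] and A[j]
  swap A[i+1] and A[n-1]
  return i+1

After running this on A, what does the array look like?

pivot = A[7] = 18; i = -1
j=0: A[0]=11 ≤ 18 → i=0, swap A[0],A[0] (no change) → 11 7 12 17 21 10 13 18
j=1: A[1]=7 ≤ 18 → i=1, swap A[1],A[1] (no change) → 11 7 12 17 21 10 13 18
j=2: A[2]=12 ≤ 18 → i=2, swap A[2],A[2] (no change) → 11 7 12 17 21 10 13 18
j=3: A[3]=17 ≤ 18 → i=3, swap A[3],A[3] (no change) → 11 7 12 17 21 10 13 18
j=4: A[4]=21 > 18 → no swap
j=5: A[5]=10 ≤ 18 → i=4, swap A[4],A[5] → 11 7 12 17 10 21 13 18
j=6: A[6]=13 ≤ 18 → i=5, swap A[5],A[6] → 11 7 12 17 10 13 21 18
final swap A[6],A[7] → 11 7 12 17 10 13 18 21; return 6

11 7 12 17 10 13 18 21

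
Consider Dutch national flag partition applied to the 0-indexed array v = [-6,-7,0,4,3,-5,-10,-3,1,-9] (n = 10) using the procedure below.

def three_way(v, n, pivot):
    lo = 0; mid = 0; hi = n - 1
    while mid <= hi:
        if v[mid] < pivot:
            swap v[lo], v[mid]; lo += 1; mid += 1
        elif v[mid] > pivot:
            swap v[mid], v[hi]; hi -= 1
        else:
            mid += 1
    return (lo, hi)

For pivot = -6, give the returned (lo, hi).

(3, 3)

pivot = -6; lo=0, mid=0, hi=9
v[mid]=-6=-6: mid=1
v[mid]=-7<-6: swap v[0],v[1]; lo=1,mid=2 → [-7,-6,0,4,3,-5,-10,-3,1,-9]
v[mid]=0>-6: swap v[2],v[9]; hi=8 → [-7,-6,-9,4,3,-5,-10,-3,1,0]
v[mid]=-9<-6: swap v[1],v[2]; lo=2,mid=3 → [-7,-9,-6,4,3,-5,-10,-3,1,0]
v[mid]=4>-6: swap v[3],v[8]; hi=7 → [-7,-9,-6,1,3,-5,-10,-3,4,0]
v[mid]=1>-6: swap v[3],v[7]; hi=6 → [-7,-9,-6,-3,3,-5,-10,1,4,0]
v[mid]=-3>-6: swap v[3],v[6]; hi=5 → [-7,-9,-6,-10,3,-5,-3,1,4,0]
v[mid]=-10<-6: swap v[2],v[3]; lo=3,mid=4 → [-7,-9,-10,-6,3,-5,-3,1,4,0]
v[mid]=3>-6: swap v[4],v[5]; hi=4 → [-7,-9,-10,-6,-5,3,-3,1,4,0]
v[mid]=-5>-6: swap v[4],v[4]; hi=3 → [-7,-9,-10,-6,-5,3,-3,1,4,0]
end: lo=3, hi=3; v = [-7,-9,-10,-6,-5,3,-3,1,4,0]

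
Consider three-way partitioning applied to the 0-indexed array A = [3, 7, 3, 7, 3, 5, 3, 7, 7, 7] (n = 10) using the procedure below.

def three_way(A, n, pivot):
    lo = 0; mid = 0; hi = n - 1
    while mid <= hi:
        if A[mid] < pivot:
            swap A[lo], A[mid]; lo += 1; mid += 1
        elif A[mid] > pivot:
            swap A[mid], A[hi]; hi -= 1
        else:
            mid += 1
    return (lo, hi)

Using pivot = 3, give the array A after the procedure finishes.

[3, 3, 3, 3, 5, 7, 7, 7, 7, 7]

lo=0 mid=0 hi=9
3=3: mid=1
7>3: swap(1,9), hi=8 ⇒ [3, 7, 3, 7, 3, 5, 3, 7, 7, 7]
7>3: swap(1,8), hi=7 ⇒ [3, 7, 3, 7, 3, 5, 3, 7, 7, 7]
7>3: swap(1,7), hi=6 ⇒ [3, 7, 3, 7, 3, 5, 3, 7, 7, 7]
7>3: swap(1,6), hi=5 ⇒ [3, 3, 3, 7, 3, 5, 7, 7, 7, 7]
3=3: mid=2
3=3: mid=3
7>3: swap(3,5), hi=4 ⇒ [3, 3, 3, 5, 3, 7, 7, 7, 7, 7]
5>3: swap(3,4), hi=3 ⇒ [3, 3, 3, 3, 5, 7, 7, 7, 7, 7]
3=3: mid=4
done. lo=0 hi=3; A=[3, 3, 3, 3, 5, 7, 7, 7, 7, 7]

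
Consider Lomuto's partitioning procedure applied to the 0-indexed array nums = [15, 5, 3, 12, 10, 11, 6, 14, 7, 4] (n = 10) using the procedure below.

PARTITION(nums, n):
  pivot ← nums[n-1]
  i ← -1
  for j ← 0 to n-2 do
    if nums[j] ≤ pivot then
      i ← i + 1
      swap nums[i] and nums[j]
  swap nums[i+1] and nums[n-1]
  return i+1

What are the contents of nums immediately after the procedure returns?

[3, 4, 15, 12, 10, 11, 6, 14, 7, 5]

pivot=4, i=-1
j=0: 15>4, skip
j=1: 5>4, skip
j=2: 3≤4, i=0, swap(0,2) ⇒ [3, 5, 15, 12, 10, 11, 6, 14, 7, 4]
j=3: 12>4, skip
j=4: 10>4, skip
j=5: 11>4, skip
j=6: 6>4, skip
j=7: 14>4, skip
j=8: 7>4, skip
swap(1,9) ⇒ [3, 4, 15, 12, 10, 11, 6, 14, 7, 5]; return 1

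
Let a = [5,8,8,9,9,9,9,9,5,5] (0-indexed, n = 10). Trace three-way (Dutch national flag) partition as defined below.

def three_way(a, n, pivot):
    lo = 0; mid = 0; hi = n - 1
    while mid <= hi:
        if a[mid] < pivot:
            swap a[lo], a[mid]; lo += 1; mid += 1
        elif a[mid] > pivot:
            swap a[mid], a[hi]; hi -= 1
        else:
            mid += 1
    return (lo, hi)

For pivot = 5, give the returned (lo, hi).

lo=0 mid=0 hi=9
5=5: mid=1
8>5: swap(1,9), hi=8 ⇒ [5,5,8,9,9,9,9,9,5,8]
5=5: mid=2
8>5: swap(2,8), hi=7 ⇒ [5,5,5,9,9,9,9,9,8,8]
5=5: mid=3
9>5: swap(3,7), hi=6 ⇒ [5,5,5,9,9,9,9,9,8,8]
9>5: swap(3,6), hi=5 ⇒ [5,5,5,9,9,9,9,9,8,8]
9>5: swap(3,5), hi=4 ⇒ [5,5,5,9,9,9,9,9,8,8]
9>5: swap(3,4), hi=3 ⇒ [5,5,5,9,9,9,9,9,8,8]
9>5: swap(3,3), hi=2 ⇒ [5,5,5,9,9,9,9,9,8,8]
done. lo=0 hi=2; a=[5,5,5,9,9,9,9,9,8,8]

(0, 2)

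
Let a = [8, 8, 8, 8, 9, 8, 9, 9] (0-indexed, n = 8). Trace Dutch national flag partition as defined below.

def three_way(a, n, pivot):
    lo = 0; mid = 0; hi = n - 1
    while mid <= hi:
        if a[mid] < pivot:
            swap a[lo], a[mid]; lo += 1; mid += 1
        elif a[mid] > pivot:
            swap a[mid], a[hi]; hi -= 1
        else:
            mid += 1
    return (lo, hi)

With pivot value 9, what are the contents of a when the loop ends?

[8, 8, 8, 8, 8, 9, 9, 9]

lo=0 mid=0 hi=7
8<9: swap(0,0), lo=1 mid=1 ⇒ [8, 8, 8, 8, 9, 8, 9, 9]
8<9: swap(1,1), lo=2 mid=2 ⇒ [8, 8, 8, 8, 9, 8, 9, 9]
8<9: swap(2,2), lo=3 mid=3 ⇒ [8, 8, 8, 8, 9, 8, 9, 9]
8<9: swap(3,3), lo=4 mid=4 ⇒ [8, 8, 8, 8, 9, 8, 9, 9]
9=9: mid=5
8<9: swap(4,5), lo=5 mid=6 ⇒ [8, 8, 8, 8, 8, 9, 9, 9]
9=9: mid=7
9=9: mid=8
done. lo=5 hi=7; a=[8, 8, 8, 8, 8, 9, 9, 9]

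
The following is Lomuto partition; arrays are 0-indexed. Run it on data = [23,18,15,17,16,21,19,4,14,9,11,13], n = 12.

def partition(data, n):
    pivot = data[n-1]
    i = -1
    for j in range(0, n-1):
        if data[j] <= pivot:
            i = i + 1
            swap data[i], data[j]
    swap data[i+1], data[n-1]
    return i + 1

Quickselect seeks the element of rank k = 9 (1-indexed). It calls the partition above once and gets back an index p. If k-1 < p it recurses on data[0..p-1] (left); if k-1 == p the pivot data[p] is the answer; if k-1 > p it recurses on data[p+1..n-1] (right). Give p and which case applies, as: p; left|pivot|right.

3; right

pivot=13, i=-1
j=0: 23>13, skip
j=1: 18>13, skip
j=2: 15>13, skip
j=3: 17>13, skip
j=4: 16>13, skip
j=5: 21>13, skip
j=6: 19>13, skip
j=7: 4≤13, i=0, swap(0,7) ⇒ [4,18,15,17,16,21,19,23,14,9,11,13]
j=8: 14>13, skip
j=9: 9≤13, i=1, swap(1,9) ⇒ [4,9,15,17,16,21,19,23,14,18,11,13]
j=10: 11≤13, i=2, swap(2,10) ⇒ [4,9,11,17,16,21,19,23,14,18,15,13]
swap(3,11) ⇒ [4,9,11,13,16,21,19,23,14,18,15,17]; return 3
p = 3; k-1 = 8 > 3 ⇒ right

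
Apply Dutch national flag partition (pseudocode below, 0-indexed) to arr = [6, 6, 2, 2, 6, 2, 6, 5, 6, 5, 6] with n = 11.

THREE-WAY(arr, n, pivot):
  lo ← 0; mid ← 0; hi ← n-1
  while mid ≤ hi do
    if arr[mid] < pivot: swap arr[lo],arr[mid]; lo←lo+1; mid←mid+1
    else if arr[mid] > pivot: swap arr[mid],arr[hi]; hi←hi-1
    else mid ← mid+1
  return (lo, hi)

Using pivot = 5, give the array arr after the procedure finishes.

pivot = 5; lo=0, mid=0, hi=10
arr[mid]=6>5: swap arr[0],arr[10]; hi=9 → [6, 6, 2, 2, 6, 2, 6, 5, 6, 5, 6]
arr[mid]=6>5: swap arr[0],arr[9]; hi=8 → [5, 6, 2, 2, 6, 2, 6, 5, 6, 6, 6]
arr[mid]=5=5: mid=1
arr[mid]=6>5: swap arr[1],arr[8]; hi=7 → [5, 6, 2, 2, 6, 2, 6, 5, 6, 6, 6]
arr[mid]=6>5: swap arr[1],arr[7]; hi=6 → [5, 5, 2, 2, 6, 2, 6, 6, 6, 6, 6]
arr[mid]=5=5: mid=2
arr[mid]=2<5: swap arr[0],arr[2]; lo=1,mid=3 → [2, 5, 5, 2, 6, 2, 6, 6, 6, 6, 6]
arr[mid]=2<5: swap arr[1],arr[3]; lo=2,mid=4 → [2, 2, 5, 5, 6, 2, 6, 6, 6, 6, 6]
arr[mid]=6>5: swap arr[4],arr[6]; hi=5 → [2, 2, 5, 5, 6, 2, 6, 6, 6, 6, 6]
arr[mid]=6>5: swap arr[4],arr[5]; hi=4 → [2, 2, 5, 5, 2, 6, 6, 6, 6, 6, 6]
arr[mid]=2<5: swap arr[2],arr[4]; lo=3,mid=5 → [2, 2, 2, 5, 5, 6, 6, 6, 6, 6, 6]
end: lo=3, hi=4; arr = [2, 2, 2, 5, 5, 6, 6, 6, 6, 6, 6]

[2, 2, 2, 5, 5, 6, 6, 6, 6, 6, 6]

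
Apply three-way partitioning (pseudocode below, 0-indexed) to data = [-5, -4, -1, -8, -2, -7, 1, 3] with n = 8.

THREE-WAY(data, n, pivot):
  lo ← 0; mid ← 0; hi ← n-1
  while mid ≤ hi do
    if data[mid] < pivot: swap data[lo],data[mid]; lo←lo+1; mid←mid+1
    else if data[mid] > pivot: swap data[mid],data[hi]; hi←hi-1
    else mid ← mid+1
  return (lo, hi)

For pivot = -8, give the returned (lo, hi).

(0, 0)

pivot = -8; lo=0, mid=0, hi=7
data[mid]=-5>-8: swap data[0],data[7]; hi=6 → [3, -4, -1, -8, -2, -7, 1, -5]
data[mid]=3>-8: swap data[0],data[6]; hi=5 → [1, -4, -1, -8, -2, -7, 3, -5]
data[mid]=1>-8: swap data[0],data[5]; hi=4 → [-7, -4, -1, -8, -2, 1, 3, -5]
data[mid]=-7>-8: swap data[0],data[4]; hi=3 → [-2, -4, -1, -8, -7, 1, 3, -5]
data[mid]=-2>-8: swap data[0],data[3]; hi=2 → [-8, -4, -1, -2, -7, 1, 3, -5]
data[mid]=-8=-8: mid=1
data[mid]=-4>-8: swap data[1],data[2]; hi=1 → [-8, -1, -4, -2, -7, 1, 3, -5]
data[mid]=-1>-8: swap data[1],data[1]; hi=0 → [-8, -1, -4, -2, -7, 1, 3, -5]
end: lo=0, hi=0; data = [-8, -1, -4, -2, -7, 1, 3, -5]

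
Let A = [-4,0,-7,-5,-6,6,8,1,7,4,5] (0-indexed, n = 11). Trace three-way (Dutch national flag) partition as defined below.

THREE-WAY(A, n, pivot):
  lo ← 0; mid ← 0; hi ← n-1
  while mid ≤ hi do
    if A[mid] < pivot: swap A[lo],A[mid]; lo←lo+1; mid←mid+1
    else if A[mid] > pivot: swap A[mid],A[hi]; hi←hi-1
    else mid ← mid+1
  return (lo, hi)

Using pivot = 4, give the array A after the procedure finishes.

lo=0 mid=0 hi=10
-4<4: swap(0,0), lo=1 mid=1 ⇒ [-4,0,-7,-5,-6,6,8,1,7,4,5]
0<4: swap(1,1), lo=2 mid=2 ⇒ [-4,0,-7,-5,-6,6,8,1,7,4,5]
-7<4: swap(2,2), lo=3 mid=3 ⇒ [-4,0,-7,-5,-6,6,8,1,7,4,5]
-5<4: swap(3,3), lo=4 mid=4 ⇒ [-4,0,-7,-5,-6,6,8,1,7,4,5]
-6<4: swap(4,4), lo=5 mid=5 ⇒ [-4,0,-7,-5,-6,6,8,1,7,4,5]
6>4: swap(5,10), hi=9 ⇒ [-4,0,-7,-5,-6,5,8,1,7,4,6]
5>4: swap(5,9), hi=8 ⇒ [-4,0,-7,-5,-6,4,8,1,7,5,6]
4=4: mid=6
8>4: swap(6,8), hi=7 ⇒ [-4,0,-7,-5,-6,4,7,1,8,5,6]
7>4: swap(6,7), hi=6 ⇒ [-4,0,-7,-5,-6,4,1,7,8,5,6]
1<4: swap(5,6), lo=6 mid=7 ⇒ [-4,0,-7,-5,-6,1,4,7,8,5,6]
done. lo=6 hi=6; A=[-4,0,-7,-5,-6,1,4,7,8,5,6]

[-4,0,-7,-5,-6,1,4,7,8,5,6]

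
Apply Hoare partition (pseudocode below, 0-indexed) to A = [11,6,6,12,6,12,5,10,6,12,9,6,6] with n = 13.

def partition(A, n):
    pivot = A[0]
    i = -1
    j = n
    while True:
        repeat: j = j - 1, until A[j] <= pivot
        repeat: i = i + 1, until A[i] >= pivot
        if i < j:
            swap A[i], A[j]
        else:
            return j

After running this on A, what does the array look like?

pivot=11
j stops at 12 (6), i stops at 0 (11); swap ⇒ [6,6,6,12,6,12,5,10,6,12,9,6,11]
j stops at 11 (6), i stops at 3 (12); swap ⇒ [6,6,6,6,6,12,5,10,6,12,9,12,11]
j stops at 10 (9), i stops at 5 (12); swap ⇒ [6,6,6,6,6,9,5,10,6,12,12,12,11]
j stops at 8, i stops at 9; i≥j ⇒ return 8. A=[6,6,6,6,6,9,5,10,6,12,12,12,11]

[6,6,6,6,6,9,5,10,6,12,12,12,11]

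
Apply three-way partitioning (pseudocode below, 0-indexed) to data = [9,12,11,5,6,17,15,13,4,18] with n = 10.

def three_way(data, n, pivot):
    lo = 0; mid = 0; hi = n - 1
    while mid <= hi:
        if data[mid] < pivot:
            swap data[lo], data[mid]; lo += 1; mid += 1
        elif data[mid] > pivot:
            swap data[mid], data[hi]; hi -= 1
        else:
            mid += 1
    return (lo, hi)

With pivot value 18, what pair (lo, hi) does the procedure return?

(9, 9)

lo=0 mid=0 hi=9
9<18: swap(0,0), lo=1 mid=1 ⇒ [9,12,11,5,6,17,15,13,4,18]
12<18: swap(1,1), lo=2 mid=2 ⇒ [9,12,11,5,6,17,15,13,4,18]
11<18: swap(2,2), lo=3 mid=3 ⇒ [9,12,11,5,6,17,15,13,4,18]
5<18: swap(3,3), lo=4 mid=4 ⇒ [9,12,11,5,6,17,15,13,4,18]
6<18: swap(4,4), lo=5 mid=5 ⇒ [9,12,11,5,6,17,15,13,4,18]
17<18: swap(5,5), lo=6 mid=6 ⇒ [9,12,11,5,6,17,15,13,4,18]
15<18: swap(6,6), lo=7 mid=7 ⇒ [9,12,11,5,6,17,15,13,4,18]
13<18: swap(7,7), lo=8 mid=8 ⇒ [9,12,11,5,6,17,15,13,4,18]
4<18: swap(8,8), lo=9 mid=9 ⇒ [9,12,11,5,6,17,15,13,4,18]
18=18: mid=10
done. lo=9 hi=9; data=[9,12,11,5,6,17,15,13,4,18]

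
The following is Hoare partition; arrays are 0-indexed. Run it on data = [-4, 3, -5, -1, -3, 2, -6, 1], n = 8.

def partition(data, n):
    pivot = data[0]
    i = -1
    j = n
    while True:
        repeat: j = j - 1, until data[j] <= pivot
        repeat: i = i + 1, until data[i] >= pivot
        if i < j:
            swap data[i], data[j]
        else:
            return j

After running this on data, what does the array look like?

[-6, -5, 3, -1, -3, 2, -4, 1]

pivot = data[0] = -4; i = -1, j = 8
j→6 (data[6]=-6≤-4), i→0 (data[0]=-4≥-4); i<j, swap → [-6, 3, -5, -1, -3, 2, -4, 1]
j→2 (data[2]=-5≤-4), i→1 (data[1]=3≥-4); i<j, swap → [-6, -5, 3, -1, -3, 2, -4, 1]
j→1, i→2; i≥j, return j=1. data = [-6, -5, 3, -1, -3, 2, -4, 1]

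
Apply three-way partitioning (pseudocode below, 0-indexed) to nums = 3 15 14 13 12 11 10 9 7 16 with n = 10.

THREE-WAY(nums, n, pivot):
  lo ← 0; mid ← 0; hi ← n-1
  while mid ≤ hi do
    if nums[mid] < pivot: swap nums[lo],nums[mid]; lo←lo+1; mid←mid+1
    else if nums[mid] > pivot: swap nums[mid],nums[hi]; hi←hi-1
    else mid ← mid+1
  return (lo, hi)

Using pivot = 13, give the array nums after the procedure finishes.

lo=0 mid=0 hi=9
3<13: swap(0,0), lo=1 mid=1 ⇒ 3 15 14 13 12 11 10 9 7 16
15>13: swap(1,9), hi=8 ⇒ 3 16 14 13 12 11 10 9 7 15
16>13: swap(1,8), hi=7 ⇒ 3 7 14 13 12 11 10 9 16 15
7<13: swap(1,1), lo=2 mid=2 ⇒ 3 7 14 13 12 11 10 9 16 15
14>13: swap(2,7), hi=6 ⇒ 3 7 9 13 12 11 10 14 16 15
9<13: swap(2,2), lo=3 mid=3 ⇒ 3 7 9 13 12 11 10 14 16 15
13=13: mid=4
12<13: swap(3,4), lo=4 mid=5 ⇒ 3 7 9 12 13 11 10 14 16 15
11<13: swap(4,5), lo=5 mid=6 ⇒ 3 7 9 12 11 13 10 14 16 15
10<13: swap(5,6), lo=6 mid=7 ⇒ 3 7 9 12 11 10 13 14 16 15
done. lo=6 hi=6; nums=3 7 9 12 11 10 13 14 16 15

3 7 9 12 11 10 13 14 16 15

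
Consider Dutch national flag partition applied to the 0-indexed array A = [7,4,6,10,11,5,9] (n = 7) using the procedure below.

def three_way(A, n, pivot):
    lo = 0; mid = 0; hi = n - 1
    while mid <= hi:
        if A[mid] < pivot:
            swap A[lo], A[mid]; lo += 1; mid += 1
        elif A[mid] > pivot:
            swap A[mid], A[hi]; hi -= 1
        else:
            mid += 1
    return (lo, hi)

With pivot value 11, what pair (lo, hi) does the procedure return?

lo=0 mid=0 hi=6
7<11: swap(0,0), lo=1 mid=1 ⇒ [7,4,6,10,11,5,9]
4<11: swap(1,1), lo=2 mid=2 ⇒ [7,4,6,10,11,5,9]
6<11: swap(2,2), lo=3 mid=3 ⇒ [7,4,6,10,11,5,9]
10<11: swap(3,3), lo=4 mid=4 ⇒ [7,4,6,10,11,5,9]
11=11: mid=5
5<11: swap(4,5), lo=5 mid=6 ⇒ [7,4,6,10,5,11,9]
9<11: swap(5,6), lo=6 mid=7 ⇒ [7,4,6,10,5,9,11]
done. lo=6 hi=6; A=[7,4,6,10,5,9,11]

(6, 6)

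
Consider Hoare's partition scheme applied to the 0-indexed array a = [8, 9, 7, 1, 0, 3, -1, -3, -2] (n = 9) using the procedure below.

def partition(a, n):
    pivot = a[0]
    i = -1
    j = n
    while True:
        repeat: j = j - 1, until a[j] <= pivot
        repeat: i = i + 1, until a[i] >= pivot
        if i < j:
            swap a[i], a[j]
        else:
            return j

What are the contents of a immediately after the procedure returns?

pivot=8
j stops at 8 (-2), i stops at 0 (8); swap ⇒ [-2, 9, 7, 1, 0, 3, -1, -3, 8]
j stops at 7 (-3), i stops at 1 (9); swap ⇒ [-2, -3, 7, 1, 0, 3, -1, 9, 8]
j stops at 6, i stops at 7; i≥j ⇒ return 6. a=[-2, -3, 7, 1, 0, 3, -1, 9, 8]

[-2, -3, 7, 1, 0, 3, -1, 9, 8]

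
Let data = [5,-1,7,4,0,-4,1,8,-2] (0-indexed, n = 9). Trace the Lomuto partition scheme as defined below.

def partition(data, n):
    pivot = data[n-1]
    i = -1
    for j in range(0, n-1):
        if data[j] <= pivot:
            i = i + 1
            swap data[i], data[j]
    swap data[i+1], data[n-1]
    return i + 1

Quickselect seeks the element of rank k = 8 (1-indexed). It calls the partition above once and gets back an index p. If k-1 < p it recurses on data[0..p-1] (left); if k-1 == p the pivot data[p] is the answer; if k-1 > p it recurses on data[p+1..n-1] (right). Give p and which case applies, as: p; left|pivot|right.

pivot=-2, i=-1
j=0: 5>-2, skip
j=1: -1>-2, skip
j=2: 7>-2, skip
j=3: 4>-2, skip
j=4: 0>-2, skip
j=5: -4≤-2, i=0, swap(0,5) ⇒ [-4,-1,7,4,0,5,1,8,-2]
j=6: 1>-2, skip
j=7: 8>-2, skip
swap(1,8) ⇒ [-4,-2,7,4,0,5,1,8,-1]; return 1
p = 1; k-1 = 7 > 1 ⇒ right

1; right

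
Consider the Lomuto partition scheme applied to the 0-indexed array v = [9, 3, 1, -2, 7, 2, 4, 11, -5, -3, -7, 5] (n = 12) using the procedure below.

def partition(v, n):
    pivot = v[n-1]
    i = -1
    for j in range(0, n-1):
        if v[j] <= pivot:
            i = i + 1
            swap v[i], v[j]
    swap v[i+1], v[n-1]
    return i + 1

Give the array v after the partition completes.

pivot=5, i=-1
j=0: 9>5, skip
j=1: 3≤5, i=0, swap(0,1) ⇒ [3, 9, 1, -2, 7, 2, 4, 11, -5, -3, -7, 5]
j=2: 1≤5, i=1, swap(1,2) ⇒ [3, 1, 9, -2, 7, 2, 4, 11, -5, -3, -7, 5]
j=3: -2≤5, i=2, swap(2,3) ⇒ [3, 1, -2, 9, 7, 2, 4, 11, -5, -3, -7, 5]
j=4: 7>5, skip
j=5: 2≤5, i=3, swap(3,5) ⇒ [3, 1, -2, 2, 7, 9, 4, 11, -5, -3, -7, 5]
j=6: 4≤5, i=4, swap(4,6) ⇒ [3, 1, -2, 2, 4, 9, 7, 11, -5, -3, -7, 5]
j=7: 11>5, skip
j=8: -5≤5, i=5, swap(5,8) ⇒ [3, 1, -2, 2, 4, -5, 7, 11, 9, -3, -7, 5]
j=9: -3≤5, i=6, swap(6,9) ⇒ [3, 1, -2, 2, 4, -5, -3, 11, 9, 7, -7, 5]
j=10: -7≤5, i=7, swap(7,10) ⇒ [3, 1, -2, 2, 4, -5, -3, -7, 9, 7, 11, 5]
swap(8,11) ⇒ [3, 1, -2, 2, 4, -5, -3, -7, 5, 7, 11, 9]; return 8

[3, 1, -2, 2, 4, -5, -3, -7, 5, 7, 11, 9]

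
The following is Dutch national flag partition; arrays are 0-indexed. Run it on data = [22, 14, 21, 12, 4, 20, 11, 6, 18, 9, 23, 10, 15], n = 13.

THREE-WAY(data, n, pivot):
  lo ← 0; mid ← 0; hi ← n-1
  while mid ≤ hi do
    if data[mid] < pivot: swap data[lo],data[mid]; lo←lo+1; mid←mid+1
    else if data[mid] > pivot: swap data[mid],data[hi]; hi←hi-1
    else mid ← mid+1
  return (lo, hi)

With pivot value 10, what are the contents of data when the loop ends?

[9, 6, 4, 10, 20, 11, 12, 18, 21, 23, 14, 15, 22]

lo=0 mid=0 hi=12
22>10: swap(0,12), hi=11 ⇒ [15, 14, 21, 12, 4, 20, 11, 6, 18, 9, 23, 10, 22]
15>10: swap(0,11), hi=10 ⇒ [10, 14, 21, 12, 4, 20, 11, 6, 18, 9, 23, 15, 22]
10=10: mid=1
14>10: swap(1,10), hi=9 ⇒ [10, 23, 21, 12, 4, 20, 11, 6, 18, 9, 14, 15, 22]
23>10: swap(1,9), hi=8 ⇒ [10, 9, 21, 12, 4, 20, 11, 6, 18, 23, 14, 15, 22]
9<10: swap(0,1), lo=1 mid=2 ⇒ [9, 10, 21, 12, 4, 20, 11, 6, 18, 23, 14, 15, 22]
21>10: swap(2,8), hi=7 ⇒ [9, 10, 18, 12, 4, 20, 11, 6, 21, 23, 14, 15, 22]
18>10: swap(2,7), hi=6 ⇒ [9, 10, 6, 12, 4, 20, 11, 18, 21, 23, 14, 15, 22]
6<10: swap(1,2), lo=2 mid=3 ⇒ [9, 6, 10, 12, 4, 20, 11, 18, 21, 23, 14, 15, 22]
12>10: swap(3,6), hi=5 ⇒ [9, 6, 10, 11, 4, 20, 12, 18, 21, 23, 14, 15, 22]
11>10: swap(3,5), hi=4 ⇒ [9, 6, 10, 20, 4, 11, 12, 18, 21, 23, 14, 15, 22]
20>10: swap(3,4), hi=3 ⇒ [9, 6, 10, 4, 20, 11, 12, 18, 21, 23, 14, 15, 22]
4<10: swap(2,3), lo=3 mid=4 ⇒ [9, 6, 4, 10, 20, 11, 12, 18, 21, 23, 14, 15, 22]
done. lo=3 hi=3; data=[9, 6, 4, 10, 20, 11, 12, 18, 21, 23, 14, 15, 22]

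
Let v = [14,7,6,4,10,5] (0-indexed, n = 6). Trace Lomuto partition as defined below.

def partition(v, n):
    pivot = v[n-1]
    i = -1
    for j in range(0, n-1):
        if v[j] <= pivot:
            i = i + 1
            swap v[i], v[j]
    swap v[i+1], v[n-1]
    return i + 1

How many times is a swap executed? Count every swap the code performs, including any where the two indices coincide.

pivot = v[5] = 5; i = -1
j=0: v[0]=14 > 5 → no swap
j=1: v[1]=7 > 5 → no swap
j=2: v[2]=6 > 5 → no swap
j=3: v[3]=4 ≤ 5 → i=0, swap v[0],v[3] → [4,7,6,14,10,5]
j=4: v[4]=10 > 5 → no swap
final swap v[1],v[5] → [4,5,6,14,10,7]; return 1

2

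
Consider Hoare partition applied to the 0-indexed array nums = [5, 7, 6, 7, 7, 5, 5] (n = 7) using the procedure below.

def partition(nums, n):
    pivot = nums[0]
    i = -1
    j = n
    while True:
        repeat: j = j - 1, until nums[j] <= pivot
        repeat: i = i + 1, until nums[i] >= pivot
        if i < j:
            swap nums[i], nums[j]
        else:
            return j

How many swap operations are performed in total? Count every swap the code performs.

pivot=5
j stops at 6 (5), i stops at 0 (5); swap ⇒ [5, 7, 6, 7, 7, 5, 5]
j stops at 5 (5), i stops at 1 (7); swap ⇒ [5, 5, 6, 7, 7, 7, 5]
j stops at 1, i stops at 2; i≥j ⇒ return 1. nums=[5, 5, 6, 7, 7, 7, 5]

2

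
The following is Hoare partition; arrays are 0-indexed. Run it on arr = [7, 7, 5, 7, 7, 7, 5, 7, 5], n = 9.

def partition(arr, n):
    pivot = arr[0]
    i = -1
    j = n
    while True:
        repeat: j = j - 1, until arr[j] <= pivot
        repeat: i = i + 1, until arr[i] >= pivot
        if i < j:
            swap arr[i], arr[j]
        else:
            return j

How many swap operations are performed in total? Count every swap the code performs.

4

pivot = arr[0] = 7; i = -1, j = 9
j→8 (arr[8]=5≤7), i→0 (arr[0]=7≥7); i<j, swap → [5, 7, 5, 7, 7, 7, 5, 7, 7]
j→7 (arr[7]=7≤7), i→1 (arr[1]=7≥7); i<j, swap → [5, 7, 5, 7, 7, 7, 5, 7, 7]
j→6 (arr[6]=5≤7), i→3 (arr[3]=7≥7); i<j, swap → [5, 7, 5, 5, 7, 7, 7, 7, 7]
j→5 (arr[5]=7≤7), i→4 (arr[4]=7≥7); i<j, swap → [5, 7, 5, 5, 7, 7, 7, 7, 7]
j→4, i→5; i≥j, return j=4. arr = [5, 7, 5, 5, 7, 7, 7, 7, 7]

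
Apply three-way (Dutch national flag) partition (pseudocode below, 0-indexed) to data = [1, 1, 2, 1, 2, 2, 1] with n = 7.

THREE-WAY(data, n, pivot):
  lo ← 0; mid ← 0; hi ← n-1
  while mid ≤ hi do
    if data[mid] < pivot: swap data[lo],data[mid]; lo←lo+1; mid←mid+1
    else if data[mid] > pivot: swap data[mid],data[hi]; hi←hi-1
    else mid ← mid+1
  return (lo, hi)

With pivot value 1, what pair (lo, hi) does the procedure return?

(0, 3)

pivot = 1; lo=0, mid=0, hi=6
data[mid]=1=1: mid=1
data[mid]=1=1: mid=2
data[mid]=2>1: swap data[2],data[6]; hi=5 → [1, 1, 1, 1, 2, 2, 2]
data[mid]=1=1: mid=3
data[mid]=1=1: mid=4
data[mid]=2>1: swap data[4],data[5]; hi=4 → [1, 1, 1, 1, 2, 2, 2]
data[mid]=2>1: swap data[4],data[4]; hi=3 → [1, 1, 1, 1, 2, 2, 2]
end: lo=0, hi=3; data = [1, 1, 1, 1, 2, 2, 2]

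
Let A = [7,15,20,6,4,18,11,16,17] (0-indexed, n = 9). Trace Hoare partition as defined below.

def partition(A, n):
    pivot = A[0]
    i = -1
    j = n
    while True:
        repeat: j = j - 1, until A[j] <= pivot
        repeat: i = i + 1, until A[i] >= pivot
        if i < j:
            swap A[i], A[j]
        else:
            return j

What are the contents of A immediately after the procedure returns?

[4,6,20,15,7,18,11,16,17]

pivot=7
j stops at 4 (4), i stops at 0 (7); swap ⇒ [4,15,20,6,7,18,11,16,17]
j stops at 3 (6), i stops at 1 (15); swap ⇒ [4,6,20,15,7,18,11,16,17]
j stops at 1, i stops at 2; i≥j ⇒ return 1. A=[4,6,20,15,7,18,11,16,17]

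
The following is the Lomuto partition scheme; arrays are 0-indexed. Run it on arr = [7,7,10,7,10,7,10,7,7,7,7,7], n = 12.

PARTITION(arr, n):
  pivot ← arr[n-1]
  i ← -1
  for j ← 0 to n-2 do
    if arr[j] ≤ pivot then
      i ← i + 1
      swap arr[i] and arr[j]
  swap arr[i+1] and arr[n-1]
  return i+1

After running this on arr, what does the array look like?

[7,7,7,7,7,7,7,7,7,10,10,10]

pivot = arr[11] = 7; i = -1
j=0: arr[0]=7 ≤ 7 → i=0, swap arr[0],arr[0] (no change) → [7,7,10,7,10,7,10,7,7,7,7,7]
j=1: arr[1]=7 ≤ 7 → i=1, swap arr[1],arr[1] (no change) → [7,7,10,7,10,7,10,7,7,7,7,7]
j=2: arr[2]=10 > 7 → no swap
j=3: arr[3]=7 ≤ 7 → i=2, swap arr[2],arr[3] → [7,7,7,10,10,7,10,7,7,7,7,7]
j=4: arr[4]=10 > 7 → no swap
j=5: arr[5]=7 ≤ 7 → i=3, swap arr[3],arr[5] → [7,7,7,7,10,10,10,7,7,7,7,7]
j=6: arr[6]=10 > 7 → no swap
j=7: arr[7]=7 ≤ 7 → i=4, swap arr[4],arr[7] → [7,7,7,7,7,10,10,10,7,7,7,7]
j=8: arr[8]=7 ≤ 7 → i=5, swap arr[5],arr[8] → [7,7,7,7,7,7,10,10,10,7,7,7]
j=9: arr[9]=7 ≤ 7 → i=6, swap arr[6],arr[9] → [7,7,7,7,7,7,7,10,10,10,7,7]
j=10: arr[10]=7 ≤ 7 → i=7, swap arr[7],arr[10] → [7,7,7,7,7,7,7,7,10,10,10,7]
final swap arr[8],arr[11] → [7,7,7,7,7,7,7,7,7,10,10,10]; return 8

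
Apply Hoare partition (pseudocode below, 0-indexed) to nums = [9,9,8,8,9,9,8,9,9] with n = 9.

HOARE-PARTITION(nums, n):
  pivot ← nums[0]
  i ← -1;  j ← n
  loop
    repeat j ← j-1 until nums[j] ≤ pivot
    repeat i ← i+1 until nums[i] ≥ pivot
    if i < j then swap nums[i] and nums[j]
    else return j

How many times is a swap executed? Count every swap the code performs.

pivot = nums[0] = 9; i = -1, j = 9
j→8 (nums[8]=9≤9), i→0 (nums[0]=9≥9); i<j, swap → [9,9,8,8,9,9,8,9,9]
j→7 (nums[7]=9≤9), i→1 (nums[1]=9≥9); i<j, swap → [9,9,8,8,9,9,8,9,9]
j→6 (nums[6]=8≤9), i→4 (nums[4]=9≥9); i<j, swap → [9,9,8,8,8,9,9,9,9]
j→5, i→5; i≥j, return j=5. nums = [9,9,8,8,8,9,9,9,9]

3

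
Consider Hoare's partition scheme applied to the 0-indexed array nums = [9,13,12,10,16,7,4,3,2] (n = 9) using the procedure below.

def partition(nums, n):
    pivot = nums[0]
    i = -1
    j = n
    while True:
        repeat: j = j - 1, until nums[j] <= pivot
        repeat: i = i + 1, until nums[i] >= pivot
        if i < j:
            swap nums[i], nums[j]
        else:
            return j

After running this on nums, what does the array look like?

[2,3,4,7,16,10,12,13,9]

pivot=9
j stops at 8 (2), i stops at 0 (9); swap ⇒ [2,13,12,10,16,7,4,3,9]
j stops at 7 (3), i stops at 1 (13); swap ⇒ [2,3,12,10,16,7,4,13,9]
j stops at 6 (4), i stops at 2 (12); swap ⇒ [2,3,4,10,16,7,12,13,9]
j stops at 5 (7), i stops at 3 (10); swap ⇒ [2,3,4,7,16,10,12,13,9]
j stops at 3, i stops at 4; i≥j ⇒ return 3. nums=[2,3,4,7,16,10,12,13,9]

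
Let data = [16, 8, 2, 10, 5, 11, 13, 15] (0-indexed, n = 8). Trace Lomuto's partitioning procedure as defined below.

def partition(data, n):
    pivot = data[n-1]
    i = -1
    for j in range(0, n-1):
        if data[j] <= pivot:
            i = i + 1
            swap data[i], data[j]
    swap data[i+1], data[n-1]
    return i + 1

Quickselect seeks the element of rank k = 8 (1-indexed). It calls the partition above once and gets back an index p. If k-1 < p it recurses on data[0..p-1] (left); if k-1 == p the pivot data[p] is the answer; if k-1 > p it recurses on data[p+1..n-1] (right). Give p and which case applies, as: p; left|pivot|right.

6; right

pivot=15, i=-1
j=0: 16>15, skip
j=1: 8≤15, i=0, swap(0,1) ⇒ [8, 16, 2, 10, 5, 11, 13, 15]
j=2: 2≤15, i=1, swap(1,2) ⇒ [8, 2, 16, 10, 5, 11, 13, 15]
j=3: 10≤15, i=2, swap(2,3) ⇒ [8, 2, 10, 16, 5, 11, 13, 15]
j=4: 5≤15, i=3, swap(3,4) ⇒ [8, 2, 10, 5, 16, 11, 13, 15]
j=5: 11≤15, i=4, swap(4,5) ⇒ [8, 2, 10, 5, 11, 16, 13, 15]
j=6: 13≤15, i=5, swap(5,6) ⇒ [8, 2, 10, 5, 11, 13, 16, 15]
swap(6,7) ⇒ [8, 2, 10, 5, 11, 13, 15, 16]; return 6
p = 6; k-1 = 7 > 6 ⇒ right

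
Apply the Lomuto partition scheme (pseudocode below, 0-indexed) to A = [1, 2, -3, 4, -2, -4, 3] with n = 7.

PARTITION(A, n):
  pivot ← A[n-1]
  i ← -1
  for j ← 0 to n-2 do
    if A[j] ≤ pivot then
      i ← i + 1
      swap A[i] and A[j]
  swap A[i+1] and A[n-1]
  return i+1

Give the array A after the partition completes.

[1, 2, -3, -2, -4, 3, 4]

pivot=3, i=-1
j=0: 1≤3, i=0, swap(0,0) ⇒ [1, 2, -3, 4, -2, -4, 3]
j=1: 2≤3, i=1, swap(1,1) ⇒ [1, 2, -3, 4, -2, -4, 3]
j=2: -3≤3, i=2, swap(2,2) ⇒ [1, 2, -3, 4, -2, -4, 3]
j=3: 4>3, skip
j=4: -2≤3, i=3, swap(3,4) ⇒ [1, 2, -3, -2, 4, -4, 3]
j=5: -4≤3, i=4, swap(4,5) ⇒ [1, 2, -3, -2, -4, 4, 3]
swap(5,6) ⇒ [1, 2, -3, -2, -4, 3, 4]; return 5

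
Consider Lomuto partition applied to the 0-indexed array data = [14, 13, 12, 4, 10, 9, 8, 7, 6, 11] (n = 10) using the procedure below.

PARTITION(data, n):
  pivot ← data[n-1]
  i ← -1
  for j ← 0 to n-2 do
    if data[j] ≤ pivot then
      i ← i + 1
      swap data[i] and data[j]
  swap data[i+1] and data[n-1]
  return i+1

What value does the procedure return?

6

pivot = data[9] = 11; i = -1
j=0: data[0]=14 > 11 → no swap
j=1: data[1]=13 > 11 → no swap
j=2: data[2]=12 > 11 → no swap
j=3: data[3]=4 ≤ 11 → i=0, swap data[0],data[3] → [4, 13, 12, 14, 10, 9, 8, 7, 6, 11]
j=4: data[4]=10 ≤ 11 → i=1, swap data[1],data[4] → [4, 10, 12, 14, 13, 9, 8, 7, 6, 11]
j=5: data[5]=9 ≤ 11 → i=2, swap data[2],data[5] → [4, 10, 9, 14, 13, 12, 8, 7, 6, 11]
j=6: data[6]=8 ≤ 11 → i=3, swap data[3],data[6] → [4, 10, 9, 8, 13, 12, 14, 7, 6, 11]
j=7: data[7]=7 ≤ 11 → i=4, swap data[4],data[7] → [4, 10, 9, 8, 7, 12, 14, 13, 6, 11]
j=8: data[8]=6 ≤ 11 → i=5, swap data[5],data[8] → [4, 10, 9, 8, 7, 6, 14, 13, 12, 11]
final swap data[6],data[9] → [4, 10, 9, 8, 7, 6, 11, 13, 12, 14]; return 6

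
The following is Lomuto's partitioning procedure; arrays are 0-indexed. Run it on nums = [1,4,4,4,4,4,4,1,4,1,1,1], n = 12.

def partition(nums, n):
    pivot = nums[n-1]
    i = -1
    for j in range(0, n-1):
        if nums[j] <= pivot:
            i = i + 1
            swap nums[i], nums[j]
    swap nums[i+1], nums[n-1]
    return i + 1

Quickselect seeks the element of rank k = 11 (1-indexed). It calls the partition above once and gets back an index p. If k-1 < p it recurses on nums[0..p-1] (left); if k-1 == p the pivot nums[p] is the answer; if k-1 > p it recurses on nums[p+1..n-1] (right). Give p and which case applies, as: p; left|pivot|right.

pivot = nums[11] = 1; i = -1
j=0: nums[0]=1 ≤ 1 → i=0, swap nums[0],nums[0] (no change) → [1,4,4,4,4,4,4,1,4,1,1,1]
j=1: nums[1]=4 > 1 → no swap
j=2: nums[2]=4 > 1 → no swap
j=3: nums[3]=4 > 1 → no swap
j=4: nums[4]=4 > 1 → no swap
j=5: nums[5]=4 > 1 → no swap
j=6: nums[6]=4 > 1 → no swap
j=7: nums[7]=1 ≤ 1 → i=1, swap nums[1],nums[7] → [1,1,4,4,4,4,4,4,4,1,1,1]
j=8: nums[8]=4 > 1 → no swap
j=9: nums[9]=1 ≤ 1 → i=2, swap nums[2],nums[9] → [1,1,1,4,4,4,4,4,4,4,1,1]
j=10: nums[10]=1 ≤ 1 → i=3, swap nums[3],nums[10] → [1,1,1,1,4,4,4,4,4,4,4,1]
final swap nums[4],nums[11] → [1,1,1,1,1,4,4,4,4,4,4,4]; return 4
p = 4; k-1 = 10 > 4 ⇒ right

4; right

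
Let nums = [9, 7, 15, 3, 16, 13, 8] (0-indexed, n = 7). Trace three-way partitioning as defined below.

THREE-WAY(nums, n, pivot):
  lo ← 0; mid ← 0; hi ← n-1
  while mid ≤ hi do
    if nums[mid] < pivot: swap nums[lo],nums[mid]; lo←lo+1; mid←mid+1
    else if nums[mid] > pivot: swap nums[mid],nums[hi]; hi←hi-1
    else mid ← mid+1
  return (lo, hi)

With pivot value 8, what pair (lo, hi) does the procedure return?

pivot = 8; lo=0, mid=0, hi=6
nums[mid]=9>8: swap nums[0],nums[6]; hi=5 → [8, 7, 15, 3, 16, 13, 9]
nums[mid]=8=8: mid=1
nums[mid]=7<8: swap nums[0],nums[1]; lo=1,mid=2 → [7, 8, 15, 3, 16, 13, 9]
nums[mid]=15>8: swap nums[2],nums[5]; hi=4 → [7, 8, 13, 3, 16, 15, 9]
nums[mid]=13>8: swap nums[2],nums[4]; hi=3 → [7, 8, 16, 3, 13, 15, 9]
nums[mid]=16>8: swap nums[2],nums[3]; hi=2 → [7, 8, 3, 16, 13, 15, 9]
nums[mid]=3<8: swap nums[1],nums[2]; lo=2,mid=3 → [7, 3, 8, 16, 13, 15, 9]
end: lo=2, hi=2; nums = [7, 3, 8, 16, 13, 15, 9]

(2, 2)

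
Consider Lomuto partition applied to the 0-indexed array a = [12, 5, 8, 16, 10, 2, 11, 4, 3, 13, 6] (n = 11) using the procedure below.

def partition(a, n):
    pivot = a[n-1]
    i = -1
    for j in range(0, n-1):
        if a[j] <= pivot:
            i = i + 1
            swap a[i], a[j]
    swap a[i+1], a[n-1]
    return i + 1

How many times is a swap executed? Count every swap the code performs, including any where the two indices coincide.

5

pivot = a[10] = 6; i = -1
j=0: a[0]=12 > 6 → no swap
j=1: a[1]=5 ≤ 6 → i=0, swap a[0],a[1] → [5, 12, 8, 16, 10, 2, 11, 4, 3, 13, 6]
j=2: a[2]=8 > 6 → no swap
j=3: a[3]=16 > 6 → no swap
j=4: a[4]=10 > 6 → no swap
j=5: a[5]=2 ≤ 6 → i=1, swap a[1],a[5] → [5, 2, 8, 16, 10, 12, 11, 4, 3, 13, 6]
j=6: a[6]=11 > 6 → no swap
j=7: a[7]=4 ≤ 6 → i=2, swap a[2],a[7] → [5, 2, 4, 16, 10, 12, 11, 8, 3, 13, 6]
j=8: a[8]=3 ≤ 6 → i=3, swap a[3],a[8] → [5, 2, 4, 3, 10, 12, 11, 8, 16, 13, 6]
j=9: a[9]=13 > 6 → no swap
final swap a[4],a[10] → [5, 2, 4, 3, 6, 12, 11, 8, 16, 13, 10]; return 4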